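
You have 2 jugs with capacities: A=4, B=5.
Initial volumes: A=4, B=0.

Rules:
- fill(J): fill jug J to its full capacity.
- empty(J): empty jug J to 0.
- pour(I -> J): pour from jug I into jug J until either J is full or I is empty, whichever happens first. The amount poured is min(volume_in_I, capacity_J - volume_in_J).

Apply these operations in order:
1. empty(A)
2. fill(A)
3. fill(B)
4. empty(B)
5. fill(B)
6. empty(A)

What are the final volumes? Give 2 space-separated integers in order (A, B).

Answer: 0 5

Derivation:
Step 1: empty(A) -> (A=0 B=0)
Step 2: fill(A) -> (A=4 B=0)
Step 3: fill(B) -> (A=4 B=5)
Step 4: empty(B) -> (A=4 B=0)
Step 5: fill(B) -> (A=4 B=5)
Step 6: empty(A) -> (A=0 B=5)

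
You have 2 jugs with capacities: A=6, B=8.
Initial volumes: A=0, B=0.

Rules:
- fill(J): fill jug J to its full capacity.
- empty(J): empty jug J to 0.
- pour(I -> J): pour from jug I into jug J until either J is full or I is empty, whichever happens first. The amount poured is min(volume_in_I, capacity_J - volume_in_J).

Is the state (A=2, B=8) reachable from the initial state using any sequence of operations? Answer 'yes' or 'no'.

BFS from (A=0, B=0):
  1. fill(B) -> (A=0 B=8)
  2. pour(B -> A) -> (A=6 B=2)
  3. empty(A) -> (A=0 B=2)
  4. pour(B -> A) -> (A=2 B=0)
  5. fill(B) -> (A=2 B=8)
Target reached → yes.

Answer: yes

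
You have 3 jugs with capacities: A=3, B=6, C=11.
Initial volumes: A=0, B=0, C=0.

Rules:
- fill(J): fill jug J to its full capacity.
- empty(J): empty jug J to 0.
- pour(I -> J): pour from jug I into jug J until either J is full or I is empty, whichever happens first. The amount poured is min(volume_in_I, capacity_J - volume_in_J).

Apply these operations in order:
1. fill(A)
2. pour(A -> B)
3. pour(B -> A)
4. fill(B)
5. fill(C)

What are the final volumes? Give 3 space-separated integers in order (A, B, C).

Step 1: fill(A) -> (A=3 B=0 C=0)
Step 2: pour(A -> B) -> (A=0 B=3 C=0)
Step 3: pour(B -> A) -> (A=3 B=0 C=0)
Step 4: fill(B) -> (A=3 B=6 C=0)
Step 5: fill(C) -> (A=3 B=6 C=11)

Answer: 3 6 11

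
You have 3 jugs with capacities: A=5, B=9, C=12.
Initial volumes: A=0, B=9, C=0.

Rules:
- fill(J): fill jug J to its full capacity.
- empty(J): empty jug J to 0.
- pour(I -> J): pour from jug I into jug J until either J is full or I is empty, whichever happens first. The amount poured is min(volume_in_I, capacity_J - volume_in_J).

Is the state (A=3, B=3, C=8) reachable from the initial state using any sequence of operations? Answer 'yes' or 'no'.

BFS explored all 428 reachable states.
Reachable set includes: (0,0,0), (0,0,1), (0,0,2), (0,0,3), (0,0,4), (0,0,5), (0,0,6), (0,0,7), (0,0,8), (0,0,9), (0,0,10), (0,0,11) ...
Target (A=3, B=3, C=8) not in reachable set → no.

Answer: no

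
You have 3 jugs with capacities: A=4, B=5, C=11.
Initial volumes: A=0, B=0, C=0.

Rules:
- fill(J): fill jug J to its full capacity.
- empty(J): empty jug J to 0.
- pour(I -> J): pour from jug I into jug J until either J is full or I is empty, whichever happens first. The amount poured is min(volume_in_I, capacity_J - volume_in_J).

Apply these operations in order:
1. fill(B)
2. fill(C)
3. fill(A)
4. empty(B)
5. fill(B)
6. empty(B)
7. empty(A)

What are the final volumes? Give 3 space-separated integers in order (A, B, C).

Answer: 0 0 11

Derivation:
Step 1: fill(B) -> (A=0 B=5 C=0)
Step 2: fill(C) -> (A=0 B=5 C=11)
Step 3: fill(A) -> (A=4 B=5 C=11)
Step 4: empty(B) -> (A=4 B=0 C=11)
Step 5: fill(B) -> (A=4 B=5 C=11)
Step 6: empty(B) -> (A=4 B=0 C=11)
Step 7: empty(A) -> (A=0 B=0 C=11)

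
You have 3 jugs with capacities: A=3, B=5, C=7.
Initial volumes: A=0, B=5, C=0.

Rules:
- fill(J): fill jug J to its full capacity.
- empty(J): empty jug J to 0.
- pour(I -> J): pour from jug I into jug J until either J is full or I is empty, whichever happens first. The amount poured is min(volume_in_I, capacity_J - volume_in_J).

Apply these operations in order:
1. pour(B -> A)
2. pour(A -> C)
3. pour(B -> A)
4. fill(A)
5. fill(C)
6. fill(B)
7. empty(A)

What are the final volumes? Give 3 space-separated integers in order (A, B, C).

Answer: 0 5 7

Derivation:
Step 1: pour(B -> A) -> (A=3 B=2 C=0)
Step 2: pour(A -> C) -> (A=0 B=2 C=3)
Step 3: pour(B -> A) -> (A=2 B=0 C=3)
Step 4: fill(A) -> (A=3 B=0 C=3)
Step 5: fill(C) -> (A=3 B=0 C=7)
Step 6: fill(B) -> (A=3 B=5 C=7)
Step 7: empty(A) -> (A=0 B=5 C=7)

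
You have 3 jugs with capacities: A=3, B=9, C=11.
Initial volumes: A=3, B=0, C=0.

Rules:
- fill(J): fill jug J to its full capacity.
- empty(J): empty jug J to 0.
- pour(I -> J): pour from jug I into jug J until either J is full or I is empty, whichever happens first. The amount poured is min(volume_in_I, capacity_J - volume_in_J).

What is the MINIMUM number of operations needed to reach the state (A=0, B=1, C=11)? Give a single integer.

Answer: 3

Derivation:
BFS from (A=3, B=0, C=0). One shortest path:
  1. fill(B) -> (A=3 B=9 C=0)
  2. pour(A -> C) -> (A=0 B=9 C=3)
  3. pour(B -> C) -> (A=0 B=1 C=11)
Reached target in 3 moves.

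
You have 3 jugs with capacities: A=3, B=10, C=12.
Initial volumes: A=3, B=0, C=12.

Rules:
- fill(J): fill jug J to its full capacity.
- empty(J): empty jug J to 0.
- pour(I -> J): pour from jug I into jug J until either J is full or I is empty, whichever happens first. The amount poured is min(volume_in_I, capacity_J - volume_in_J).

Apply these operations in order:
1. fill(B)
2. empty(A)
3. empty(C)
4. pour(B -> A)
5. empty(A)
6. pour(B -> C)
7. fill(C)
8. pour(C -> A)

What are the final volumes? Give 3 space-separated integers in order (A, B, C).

Step 1: fill(B) -> (A=3 B=10 C=12)
Step 2: empty(A) -> (A=0 B=10 C=12)
Step 3: empty(C) -> (A=0 B=10 C=0)
Step 4: pour(B -> A) -> (A=3 B=7 C=0)
Step 5: empty(A) -> (A=0 B=7 C=0)
Step 6: pour(B -> C) -> (A=0 B=0 C=7)
Step 7: fill(C) -> (A=0 B=0 C=12)
Step 8: pour(C -> A) -> (A=3 B=0 C=9)

Answer: 3 0 9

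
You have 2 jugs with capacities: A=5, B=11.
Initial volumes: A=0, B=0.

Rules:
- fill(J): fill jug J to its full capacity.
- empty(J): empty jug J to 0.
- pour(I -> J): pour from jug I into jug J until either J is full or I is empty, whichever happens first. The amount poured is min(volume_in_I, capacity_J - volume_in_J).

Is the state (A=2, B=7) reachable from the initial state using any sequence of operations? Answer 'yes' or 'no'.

Answer: no

Derivation:
BFS explored all 32 reachable states.
Reachable set includes: (0,0), (0,1), (0,2), (0,3), (0,4), (0,5), (0,6), (0,7), (0,8), (0,9), (0,10), (0,11) ...
Target (A=2, B=7) not in reachable set → no.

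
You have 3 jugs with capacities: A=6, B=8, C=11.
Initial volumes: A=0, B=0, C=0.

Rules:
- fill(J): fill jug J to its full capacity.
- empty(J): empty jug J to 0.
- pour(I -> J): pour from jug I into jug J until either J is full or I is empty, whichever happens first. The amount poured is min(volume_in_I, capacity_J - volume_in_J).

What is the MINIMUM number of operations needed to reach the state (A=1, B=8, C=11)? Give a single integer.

Answer: 5

Derivation:
BFS from (A=0, B=0, C=0). One shortest path:
  1. fill(A) -> (A=6 B=0 C=0)
  2. fill(B) -> (A=6 B=8 C=0)
  3. pour(A -> C) -> (A=0 B=8 C=6)
  4. fill(A) -> (A=6 B=8 C=6)
  5. pour(A -> C) -> (A=1 B=8 C=11)
Reached target in 5 moves.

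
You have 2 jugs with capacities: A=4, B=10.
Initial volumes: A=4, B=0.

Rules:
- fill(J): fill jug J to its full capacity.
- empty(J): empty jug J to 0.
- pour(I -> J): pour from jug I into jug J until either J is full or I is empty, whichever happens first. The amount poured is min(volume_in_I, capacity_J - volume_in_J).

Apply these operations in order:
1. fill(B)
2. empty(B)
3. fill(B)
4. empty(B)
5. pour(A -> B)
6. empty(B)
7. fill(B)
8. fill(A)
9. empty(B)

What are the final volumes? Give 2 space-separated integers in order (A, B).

Answer: 4 0

Derivation:
Step 1: fill(B) -> (A=4 B=10)
Step 2: empty(B) -> (A=4 B=0)
Step 3: fill(B) -> (A=4 B=10)
Step 4: empty(B) -> (A=4 B=0)
Step 5: pour(A -> B) -> (A=0 B=4)
Step 6: empty(B) -> (A=0 B=0)
Step 7: fill(B) -> (A=0 B=10)
Step 8: fill(A) -> (A=4 B=10)
Step 9: empty(B) -> (A=4 B=0)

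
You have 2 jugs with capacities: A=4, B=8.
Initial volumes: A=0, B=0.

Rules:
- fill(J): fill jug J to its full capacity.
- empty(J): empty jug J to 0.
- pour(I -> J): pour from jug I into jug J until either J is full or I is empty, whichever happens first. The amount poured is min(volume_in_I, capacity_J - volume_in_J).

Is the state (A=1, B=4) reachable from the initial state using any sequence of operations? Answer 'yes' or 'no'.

BFS explored all 6 reachable states.
Reachable set includes: (0,0), (0,4), (0,8), (4,0), (4,4), (4,8)
Target (A=1, B=4) not in reachable set → no.

Answer: no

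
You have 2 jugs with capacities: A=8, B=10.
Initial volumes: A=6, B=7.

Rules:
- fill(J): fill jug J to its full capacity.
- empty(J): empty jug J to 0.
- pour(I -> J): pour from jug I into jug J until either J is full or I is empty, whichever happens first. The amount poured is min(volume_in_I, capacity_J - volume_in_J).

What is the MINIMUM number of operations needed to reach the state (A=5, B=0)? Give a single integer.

Answer: 3

Derivation:
BFS from (A=6, B=7). One shortest path:
  1. fill(A) -> (A=8 B=7)
  2. pour(A -> B) -> (A=5 B=10)
  3. empty(B) -> (A=5 B=0)
Reached target in 3 moves.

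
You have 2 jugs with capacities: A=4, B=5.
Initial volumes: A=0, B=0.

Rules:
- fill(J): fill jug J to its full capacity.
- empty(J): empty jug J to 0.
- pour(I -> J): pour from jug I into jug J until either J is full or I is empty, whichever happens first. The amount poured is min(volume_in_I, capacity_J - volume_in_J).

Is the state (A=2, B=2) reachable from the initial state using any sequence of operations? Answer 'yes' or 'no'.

BFS explored all 18 reachable states.
Reachable set includes: (0,0), (0,1), (0,2), (0,3), (0,4), (0,5), (1,0), (1,5), (2,0), (2,5), (3,0), (3,5) ...
Target (A=2, B=2) not in reachable set → no.

Answer: no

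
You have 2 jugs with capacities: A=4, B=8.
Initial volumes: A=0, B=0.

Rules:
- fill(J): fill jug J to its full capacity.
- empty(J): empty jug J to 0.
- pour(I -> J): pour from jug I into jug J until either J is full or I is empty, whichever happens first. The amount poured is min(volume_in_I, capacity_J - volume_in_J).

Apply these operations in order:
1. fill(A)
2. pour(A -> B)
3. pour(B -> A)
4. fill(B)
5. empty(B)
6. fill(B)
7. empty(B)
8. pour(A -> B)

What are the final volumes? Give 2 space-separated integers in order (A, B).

Step 1: fill(A) -> (A=4 B=0)
Step 2: pour(A -> B) -> (A=0 B=4)
Step 3: pour(B -> A) -> (A=4 B=0)
Step 4: fill(B) -> (A=4 B=8)
Step 5: empty(B) -> (A=4 B=0)
Step 6: fill(B) -> (A=4 B=8)
Step 7: empty(B) -> (A=4 B=0)
Step 8: pour(A -> B) -> (A=0 B=4)

Answer: 0 4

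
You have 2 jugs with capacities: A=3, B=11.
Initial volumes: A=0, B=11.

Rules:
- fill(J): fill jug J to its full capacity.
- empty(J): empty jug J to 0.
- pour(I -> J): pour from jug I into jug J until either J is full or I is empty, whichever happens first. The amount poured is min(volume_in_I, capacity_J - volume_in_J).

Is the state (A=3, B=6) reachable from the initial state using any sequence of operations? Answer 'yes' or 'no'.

Answer: yes

Derivation:
BFS from (A=0, B=11):
  1. fill(A) -> (A=3 B=11)
  2. empty(B) -> (A=3 B=0)
  3. pour(A -> B) -> (A=0 B=3)
  4. fill(A) -> (A=3 B=3)
  5. pour(A -> B) -> (A=0 B=6)
  6. fill(A) -> (A=3 B=6)
Target reached → yes.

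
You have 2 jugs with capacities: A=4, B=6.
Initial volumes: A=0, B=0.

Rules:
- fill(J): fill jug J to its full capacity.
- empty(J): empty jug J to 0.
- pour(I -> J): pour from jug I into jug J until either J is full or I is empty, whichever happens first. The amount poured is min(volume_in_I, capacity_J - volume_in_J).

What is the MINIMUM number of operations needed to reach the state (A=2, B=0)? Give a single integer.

BFS from (A=0, B=0). One shortest path:
  1. fill(B) -> (A=0 B=6)
  2. pour(B -> A) -> (A=4 B=2)
  3. empty(A) -> (A=0 B=2)
  4. pour(B -> A) -> (A=2 B=0)
Reached target in 4 moves.

Answer: 4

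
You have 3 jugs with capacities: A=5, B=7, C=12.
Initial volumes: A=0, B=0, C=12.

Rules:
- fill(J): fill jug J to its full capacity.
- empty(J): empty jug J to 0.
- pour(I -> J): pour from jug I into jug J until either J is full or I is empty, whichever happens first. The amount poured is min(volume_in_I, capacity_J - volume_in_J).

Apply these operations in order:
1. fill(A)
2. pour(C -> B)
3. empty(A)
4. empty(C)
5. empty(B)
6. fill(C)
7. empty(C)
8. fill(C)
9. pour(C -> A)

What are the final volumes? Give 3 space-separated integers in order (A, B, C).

Step 1: fill(A) -> (A=5 B=0 C=12)
Step 2: pour(C -> B) -> (A=5 B=7 C=5)
Step 3: empty(A) -> (A=0 B=7 C=5)
Step 4: empty(C) -> (A=0 B=7 C=0)
Step 5: empty(B) -> (A=0 B=0 C=0)
Step 6: fill(C) -> (A=0 B=0 C=12)
Step 7: empty(C) -> (A=0 B=0 C=0)
Step 8: fill(C) -> (A=0 B=0 C=12)
Step 9: pour(C -> A) -> (A=5 B=0 C=7)

Answer: 5 0 7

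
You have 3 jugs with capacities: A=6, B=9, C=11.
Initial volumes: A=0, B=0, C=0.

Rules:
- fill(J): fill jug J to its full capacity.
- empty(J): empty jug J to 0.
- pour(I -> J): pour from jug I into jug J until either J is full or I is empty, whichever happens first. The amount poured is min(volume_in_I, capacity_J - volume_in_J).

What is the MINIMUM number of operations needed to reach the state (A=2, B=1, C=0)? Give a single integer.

BFS from (A=0, B=0, C=0). One shortest path:
  1. fill(A) -> (A=6 B=0 C=0)
  2. pour(A -> C) -> (A=0 B=0 C=6)
  3. fill(A) -> (A=6 B=0 C=6)
  4. pour(A -> C) -> (A=1 B=0 C=11)
  5. pour(C -> B) -> (A=1 B=9 C=2)
  6. empty(B) -> (A=1 B=0 C=2)
  7. pour(A -> B) -> (A=0 B=1 C=2)
  8. pour(C -> A) -> (A=2 B=1 C=0)
Reached target in 8 moves.

Answer: 8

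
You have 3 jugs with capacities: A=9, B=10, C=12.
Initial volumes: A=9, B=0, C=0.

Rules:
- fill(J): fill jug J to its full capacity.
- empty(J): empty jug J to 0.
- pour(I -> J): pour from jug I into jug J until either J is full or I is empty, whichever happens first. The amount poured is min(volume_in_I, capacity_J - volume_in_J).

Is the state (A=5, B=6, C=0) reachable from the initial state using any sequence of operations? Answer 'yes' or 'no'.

Answer: yes

Derivation:
BFS from (A=9, B=0, C=0):
  1. empty(A) -> (A=0 B=0 C=0)
  2. fill(C) -> (A=0 B=0 C=12)
  3. pour(C -> A) -> (A=9 B=0 C=3)
  4. pour(C -> B) -> (A=9 B=3 C=0)
  5. pour(A -> C) -> (A=0 B=3 C=9)
  6. fill(A) -> (A=9 B=3 C=9)
  7. pour(A -> C) -> (A=6 B=3 C=12)
  8. pour(C -> B) -> (A=6 B=10 C=5)
  9. empty(B) -> (A=6 B=0 C=5)
  10. pour(A -> B) -> (A=0 B=6 C=5)
  11. pour(C -> A) -> (A=5 B=6 C=0)
Target reached → yes.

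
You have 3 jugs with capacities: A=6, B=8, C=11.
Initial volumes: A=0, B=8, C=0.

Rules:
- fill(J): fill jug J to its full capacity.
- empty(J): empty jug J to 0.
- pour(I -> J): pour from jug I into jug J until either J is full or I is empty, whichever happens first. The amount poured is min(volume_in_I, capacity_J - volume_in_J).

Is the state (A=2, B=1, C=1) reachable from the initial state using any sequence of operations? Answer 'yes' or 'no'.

Answer: no

Derivation:
BFS explored all 406 reachable states.
Reachable set includes: (0,0,0), (0,0,1), (0,0,2), (0,0,3), (0,0,4), (0,0,5), (0,0,6), (0,0,7), (0,0,8), (0,0,9), (0,0,10), (0,0,11) ...
Target (A=2, B=1, C=1) not in reachable set → no.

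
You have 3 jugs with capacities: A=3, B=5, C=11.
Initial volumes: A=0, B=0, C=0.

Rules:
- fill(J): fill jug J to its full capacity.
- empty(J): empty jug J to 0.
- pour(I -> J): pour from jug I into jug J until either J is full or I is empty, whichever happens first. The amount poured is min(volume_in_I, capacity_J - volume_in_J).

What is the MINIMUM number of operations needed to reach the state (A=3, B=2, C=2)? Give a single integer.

BFS from (A=0, B=0, C=0). One shortest path:
  1. fill(B) -> (A=0 B=5 C=0)
  2. pour(B -> A) -> (A=3 B=2 C=0)
  3. empty(A) -> (A=0 B=2 C=0)
  4. pour(B -> C) -> (A=0 B=0 C=2)
  5. fill(B) -> (A=0 B=5 C=2)
  6. pour(B -> A) -> (A=3 B=2 C=2)
Reached target in 6 moves.

Answer: 6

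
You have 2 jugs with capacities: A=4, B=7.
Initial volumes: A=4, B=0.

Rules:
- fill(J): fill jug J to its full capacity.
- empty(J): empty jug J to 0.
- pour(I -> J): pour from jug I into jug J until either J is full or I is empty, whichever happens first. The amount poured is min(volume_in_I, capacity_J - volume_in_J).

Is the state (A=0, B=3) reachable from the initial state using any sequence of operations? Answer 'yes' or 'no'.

BFS from (A=4, B=0):
  1. empty(A) -> (A=0 B=0)
  2. fill(B) -> (A=0 B=7)
  3. pour(B -> A) -> (A=4 B=3)
  4. empty(A) -> (A=0 B=3)
Target reached → yes.

Answer: yes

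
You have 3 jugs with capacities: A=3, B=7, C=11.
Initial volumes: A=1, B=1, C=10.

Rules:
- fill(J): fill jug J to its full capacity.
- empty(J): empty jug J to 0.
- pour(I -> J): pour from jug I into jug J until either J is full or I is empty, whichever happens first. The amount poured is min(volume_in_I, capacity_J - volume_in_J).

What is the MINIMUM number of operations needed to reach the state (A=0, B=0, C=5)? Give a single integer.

Answer: 3

Derivation:
BFS from (A=1, B=1, C=10). One shortest path:
  1. pour(A -> B) -> (A=0 B=2 C=10)
  2. pour(C -> B) -> (A=0 B=7 C=5)
  3. empty(B) -> (A=0 B=0 C=5)
Reached target in 3 moves.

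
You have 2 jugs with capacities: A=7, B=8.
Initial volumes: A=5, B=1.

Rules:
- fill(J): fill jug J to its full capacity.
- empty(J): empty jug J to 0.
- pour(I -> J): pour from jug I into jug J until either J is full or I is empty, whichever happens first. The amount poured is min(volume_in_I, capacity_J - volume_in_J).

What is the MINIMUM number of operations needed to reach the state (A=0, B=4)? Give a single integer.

BFS from (A=5, B=1). One shortest path:
  1. empty(B) -> (A=5 B=0)
  2. pour(A -> B) -> (A=0 B=5)
  3. fill(A) -> (A=7 B=5)
  4. pour(A -> B) -> (A=4 B=8)
  5. empty(B) -> (A=4 B=0)
  6. pour(A -> B) -> (A=0 B=4)
Reached target in 6 moves.

Answer: 6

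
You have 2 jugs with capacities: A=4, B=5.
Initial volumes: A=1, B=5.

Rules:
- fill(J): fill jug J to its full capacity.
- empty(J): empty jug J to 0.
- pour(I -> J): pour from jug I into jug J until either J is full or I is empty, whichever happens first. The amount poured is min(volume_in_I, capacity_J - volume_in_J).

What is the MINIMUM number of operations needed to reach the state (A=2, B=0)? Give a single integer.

BFS from (A=1, B=5). One shortest path:
  1. pour(B -> A) -> (A=4 B=2)
  2. empty(A) -> (A=0 B=2)
  3. pour(B -> A) -> (A=2 B=0)
Reached target in 3 moves.

Answer: 3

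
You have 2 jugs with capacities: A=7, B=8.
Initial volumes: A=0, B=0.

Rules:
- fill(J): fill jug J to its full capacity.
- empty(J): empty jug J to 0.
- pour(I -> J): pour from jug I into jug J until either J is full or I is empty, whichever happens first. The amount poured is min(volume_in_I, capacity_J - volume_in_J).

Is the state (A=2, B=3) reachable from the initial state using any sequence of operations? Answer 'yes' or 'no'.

Answer: no

Derivation:
BFS explored all 30 reachable states.
Reachable set includes: (0,0), (0,1), (0,2), (0,3), (0,4), (0,5), (0,6), (0,7), (0,8), (1,0), (1,8), (2,0) ...
Target (A=2, B=3) not in reachable set → no.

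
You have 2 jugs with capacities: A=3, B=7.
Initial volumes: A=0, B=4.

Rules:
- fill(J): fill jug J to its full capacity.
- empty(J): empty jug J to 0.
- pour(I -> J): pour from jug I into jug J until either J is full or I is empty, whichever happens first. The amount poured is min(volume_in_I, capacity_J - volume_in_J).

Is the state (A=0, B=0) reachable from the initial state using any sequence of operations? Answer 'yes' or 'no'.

BFS from (A=0, B=4):
  1. empty(B) -> (A=0 B=0)
Target reached → yes.

Answer: yes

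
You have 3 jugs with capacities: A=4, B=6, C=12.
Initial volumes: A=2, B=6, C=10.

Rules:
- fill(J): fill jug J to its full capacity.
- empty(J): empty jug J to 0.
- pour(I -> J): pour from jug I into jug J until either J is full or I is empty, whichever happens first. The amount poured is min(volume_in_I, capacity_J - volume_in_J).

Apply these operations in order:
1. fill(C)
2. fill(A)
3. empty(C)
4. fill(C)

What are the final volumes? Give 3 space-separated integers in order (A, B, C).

Answer: 4 6 12

Derivation:
Step 1: fill(C) -> (A=2 B=6 C=12)
Step 2: fill(A) -> (A=4 B=6 C=12)
Step 3: empty(C) -> (A=4 B=6 C=0)
Step 4: fill(C) -> (A=4 B=6 C=12)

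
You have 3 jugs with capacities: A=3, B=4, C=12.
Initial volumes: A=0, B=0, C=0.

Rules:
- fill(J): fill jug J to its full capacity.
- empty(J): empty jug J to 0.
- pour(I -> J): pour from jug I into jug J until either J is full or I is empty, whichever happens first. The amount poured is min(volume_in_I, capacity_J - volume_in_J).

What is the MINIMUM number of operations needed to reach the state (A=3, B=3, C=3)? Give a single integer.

Answer: 5

Derivation:
BFS from (A=0, B=0, C=0). One shortest path:
  1. fill(A) -> (A=3 B=0 C=0)
  2. pour(A -> B) -> (A=0 B=3 C=0)
  3. fill(A) -> (A=3 B=3 C=0)
  4. pour(A -> C) -> (A=0 B=3 C=3)
  5. fill(A) -> (A=3 B=3 C=3)
Reached target in 5 moves.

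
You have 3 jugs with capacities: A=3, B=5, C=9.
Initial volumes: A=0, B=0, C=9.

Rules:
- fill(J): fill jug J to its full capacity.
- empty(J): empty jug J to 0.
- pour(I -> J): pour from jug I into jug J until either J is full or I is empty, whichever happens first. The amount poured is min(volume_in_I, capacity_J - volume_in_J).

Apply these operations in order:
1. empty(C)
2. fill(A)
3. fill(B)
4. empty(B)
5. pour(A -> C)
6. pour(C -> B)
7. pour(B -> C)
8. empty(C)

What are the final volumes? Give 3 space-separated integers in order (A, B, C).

Step 1: empty(C) -> (A=0 B=0 C=0)
Step 2: fill(A) -> (A=3 B=0 C=0)
Step 3: fill(B) -> (A=3 B=5 C=0)
Step 4: empty(B) -> (A=3 B=0 C=0)
Step 5: pour(A -> C) -> (A=0 B=0 C=3)
Step 6: pour(C -> B) -> (A=0 B=3 C=0)
Step 7: pour(B -> C) -> (A=0 B=0 C=3)
Step 8: empty(C) -> (A=0 B=0 C=0)

Answer: 0 0 0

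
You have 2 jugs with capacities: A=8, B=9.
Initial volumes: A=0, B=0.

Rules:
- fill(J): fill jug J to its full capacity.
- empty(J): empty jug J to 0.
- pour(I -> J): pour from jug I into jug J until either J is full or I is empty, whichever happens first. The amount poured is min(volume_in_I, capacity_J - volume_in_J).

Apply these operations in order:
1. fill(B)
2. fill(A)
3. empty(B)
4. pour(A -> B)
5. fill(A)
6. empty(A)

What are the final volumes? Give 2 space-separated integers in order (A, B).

Answer: 0 8

Derivation:
Step 1: fill(B) -> (A=0 B=9)
Step 2: fill(A) -> (A=8 B=9)
Step 3: empty(B) -> (A=8 B=0)
Step 4: pour(A -> B) -> (A=0 B=8)
Step 5: fill(A) -> (A=8 B=8)
Step 6: empty(A) -> (A=0 B=8)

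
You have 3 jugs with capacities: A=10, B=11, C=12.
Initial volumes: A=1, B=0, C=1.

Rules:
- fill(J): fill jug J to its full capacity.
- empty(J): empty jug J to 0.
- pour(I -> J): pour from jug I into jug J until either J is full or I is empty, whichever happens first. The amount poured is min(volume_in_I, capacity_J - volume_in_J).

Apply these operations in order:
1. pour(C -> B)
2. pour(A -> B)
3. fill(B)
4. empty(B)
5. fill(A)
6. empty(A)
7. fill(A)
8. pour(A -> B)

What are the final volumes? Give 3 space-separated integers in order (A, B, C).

Step 1: pour(C -> B) -> (A=1 B=1 C=0)
Step 2: pour(A -> B) -> (A=0 B=2 C=0)
Step 3: fill(B) -> (A=0 B=11 C=0)
Step 4: empty(B) -> (A=0 B=0 C=0)
Step 5: fill(A) -> (A=10 B=0 C=0)
Step 6: empty(A) -> (A=0 B=0 C=0)
Step 7: fill(A) -> (A=10 B=0 C=0)
Step 8: pour(A -> B) -> (A=0 B=10 C=0)

Answer: 0 10 0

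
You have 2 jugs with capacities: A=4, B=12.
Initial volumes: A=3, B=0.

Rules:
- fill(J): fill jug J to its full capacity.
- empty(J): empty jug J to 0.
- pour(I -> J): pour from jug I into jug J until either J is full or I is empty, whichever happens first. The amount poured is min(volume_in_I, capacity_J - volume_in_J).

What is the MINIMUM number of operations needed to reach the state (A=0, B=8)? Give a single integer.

Answer: 4

Derivation:
BFS from (A=3, B=0). One shortest path:
  1. fill(A) -> (A=4 B=0)
  2. pour(A -> B) -> (A=0 B=4)
  3. fill(A) -> (A=4 B=4)
  4. pour(A -> B) -> (A=0 B=8)
Reached target in 4 moves.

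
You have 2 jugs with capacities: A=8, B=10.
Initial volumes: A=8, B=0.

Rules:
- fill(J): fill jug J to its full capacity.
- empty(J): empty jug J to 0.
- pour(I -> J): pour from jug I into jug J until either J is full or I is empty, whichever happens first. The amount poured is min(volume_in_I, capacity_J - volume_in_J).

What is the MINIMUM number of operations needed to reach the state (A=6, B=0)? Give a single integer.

Answer: 4

Derivation:
BFS from (A=8, B=0). One shortest path:
  1. pour(A -> B) -> (A=0 B=8)
  2. fill(A) -> (A=8 B=8)
  3. pour(A -> B) -> (A=6 B=10)
  4. empty(B) -> (A=6 B=0)
Reached target in 4 moves.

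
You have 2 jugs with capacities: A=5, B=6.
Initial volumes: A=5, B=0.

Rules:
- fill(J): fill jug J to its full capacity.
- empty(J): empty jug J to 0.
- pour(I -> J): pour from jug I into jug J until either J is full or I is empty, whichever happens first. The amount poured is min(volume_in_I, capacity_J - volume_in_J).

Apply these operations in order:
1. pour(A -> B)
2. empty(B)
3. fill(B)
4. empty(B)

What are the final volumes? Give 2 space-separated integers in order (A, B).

Answer: 0 0

Derivation:
Step 1: pour(A -> B) -> (A=0 B=5)
Step 2: empty(B) -> (A=0 B=0)
Step 3: fill(B) -> (A=0 B=6)
Step 4: empty(B) -> (A=0 B=0)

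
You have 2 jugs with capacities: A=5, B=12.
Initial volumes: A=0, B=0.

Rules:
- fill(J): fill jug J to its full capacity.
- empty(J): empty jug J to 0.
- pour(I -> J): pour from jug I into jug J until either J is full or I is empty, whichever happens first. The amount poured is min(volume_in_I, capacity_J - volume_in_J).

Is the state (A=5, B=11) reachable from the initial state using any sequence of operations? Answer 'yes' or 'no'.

BFS from (A=0, B=0):
  1. fill(B) -> (A=0 B=12)
  2. pour(B -> A) -> (A=5 B=7)
  3. empty(A) -> (A=0 B=7)
  4. pour(B -> A) -> (A=5 B=2)
  5. empty(A) -> (A=0 B=2)
  6. pour(B -> A) -> (A=2 B=0)
  7. fill(B) -> (A=2 B=12)
  8. pour(B -> A) -> (A=5 B=9)
  9. empty(A) -> (A=0 B=9)
  10. pour(B -> A) -> (A=5 B=4)
  11. empty(A) -> (A=0 B=4)
  12. pour(B -> A) -> (A=4 B=0)
  13. fill(B) -> (A=4 B=12)
  14. pour(B -> A) -> (A=5 B=11)
Target reached → yes.

Answer: yes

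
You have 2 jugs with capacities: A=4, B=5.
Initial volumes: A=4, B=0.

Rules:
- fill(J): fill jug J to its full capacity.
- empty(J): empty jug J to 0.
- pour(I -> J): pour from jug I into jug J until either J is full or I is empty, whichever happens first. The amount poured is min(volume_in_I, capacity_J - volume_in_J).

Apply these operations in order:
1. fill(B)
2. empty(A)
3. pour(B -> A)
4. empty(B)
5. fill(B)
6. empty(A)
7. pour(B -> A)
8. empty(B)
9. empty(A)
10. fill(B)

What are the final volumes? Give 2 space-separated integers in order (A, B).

Step 1: fill(B) -> (A=4 B=5)
Step 2: empty(A) -> (A=0 B=5)
Step 3: pour(B -> A) -> (A=4 B=1)
Step 4: empty(B) -> (A=4 B=0)
Step 5: fill(B) -> (A=4 B=5)
Step 6: empty(A) -> (A=0 B=5)
Step 7: pour(B -> A) -> (A=4 B=1)
Step 8: empty(B) -> (A=4 B=0)
Step 9: empty(A) -> (A=0 B=0)
Step 10: fill(B) -> (A=0 B=5)

Answer: 0 5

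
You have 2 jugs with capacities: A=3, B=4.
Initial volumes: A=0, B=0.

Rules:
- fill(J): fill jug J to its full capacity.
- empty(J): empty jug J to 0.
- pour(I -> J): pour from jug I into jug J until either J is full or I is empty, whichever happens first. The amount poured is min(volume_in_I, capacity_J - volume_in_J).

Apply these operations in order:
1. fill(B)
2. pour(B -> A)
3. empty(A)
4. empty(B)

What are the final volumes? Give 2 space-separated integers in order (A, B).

Answer: 0 0

Derivation:
Step 1: fill(B) -> (A=0 B=4)
Step 2: pour(B -> A) -> (A=3 B=1)
Step 3: empty(A) -> (A=0 B=1)
Step 4: empty(B) -> (A=0 B=0)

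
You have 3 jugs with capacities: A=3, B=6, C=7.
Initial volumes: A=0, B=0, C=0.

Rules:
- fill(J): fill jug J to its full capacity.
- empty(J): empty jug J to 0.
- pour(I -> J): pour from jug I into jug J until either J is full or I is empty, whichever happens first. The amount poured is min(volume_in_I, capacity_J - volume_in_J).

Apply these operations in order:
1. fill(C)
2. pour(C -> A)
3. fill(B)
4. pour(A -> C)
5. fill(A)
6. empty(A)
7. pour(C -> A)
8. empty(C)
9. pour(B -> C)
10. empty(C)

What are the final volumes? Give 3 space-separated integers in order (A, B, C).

Answer: 3 0 0

Derivation:
Step 1: fill(C) -> (A=0 B=0 C=7)
Step 2: pour(C -> A) -> (A=3 B=0 C=4)
Step 3: fill(B) -> (A=3 B=6 C=4)
Step 4: pour(A -> C) -> (A=0 B=6 C=7)
Step 5: fill(A) -> (A=3 B=6 C=7)
Step 6: empty(A) -> (A=0 B=6 C=7)
Step 7: pour(C -> A) -> (A=3 B=6 C=4)
Step 8: empty(C) -> (A=3 B=6 C=0)
Step 9: pour(B -> C) -> (A=3 B=0 C=6)
Step 10: empty(C) -> (A=3 B=0 C=0)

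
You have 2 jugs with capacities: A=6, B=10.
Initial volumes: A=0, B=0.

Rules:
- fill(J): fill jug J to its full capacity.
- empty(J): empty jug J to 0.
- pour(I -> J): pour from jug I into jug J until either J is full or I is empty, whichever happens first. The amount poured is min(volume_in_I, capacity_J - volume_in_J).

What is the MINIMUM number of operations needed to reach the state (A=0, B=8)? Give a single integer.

BFS from (A=0, B=0). One shortest path:
  1. fill(B) -> (A=0 B=10)
  2. pour(B -> A) -> (A=6 B=4)
  3. empty(A) -> (A=0 B=4)
  4. pour(B -> A) -> (A=4 B=0)
  5. fill(B) -> (A=4 B=10)
  6. pour(B -> A) -> (A=6 B=8)
  7. empty(A) -> (A=0 B=8)
Reached target in 7 moves.

Answer: 7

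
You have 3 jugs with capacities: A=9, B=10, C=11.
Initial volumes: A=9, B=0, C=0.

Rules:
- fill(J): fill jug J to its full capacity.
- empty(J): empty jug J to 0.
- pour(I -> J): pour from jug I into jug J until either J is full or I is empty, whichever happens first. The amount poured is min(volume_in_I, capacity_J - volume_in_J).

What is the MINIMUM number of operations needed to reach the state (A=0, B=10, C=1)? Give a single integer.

BFS from (A=9, B=0, C=0). One shortest path:
  1. empty(A) -> (A=0 B=0 C=0)
  2. fill(C) -> (A=0 B=0 C=11)
  3. pour(C -> B) -> (A=0 B=10 C=1)
Reached target in 3 moves.

Answer: 3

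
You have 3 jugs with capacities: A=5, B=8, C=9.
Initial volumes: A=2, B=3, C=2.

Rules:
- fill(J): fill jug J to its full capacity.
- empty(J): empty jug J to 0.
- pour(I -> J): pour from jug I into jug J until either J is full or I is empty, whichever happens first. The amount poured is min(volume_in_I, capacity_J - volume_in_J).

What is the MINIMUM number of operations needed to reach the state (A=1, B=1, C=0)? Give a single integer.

Answer: 6

Derivation:
BFS from (A=2, B=3, C=2). One shortest path:
  1. fill(A) -> (A=5 B=3 C=2)
  2. pour(B -> C) -> (A=5 B=0 C=5)
  3. pour(A -> C) -> (A=1 B=0 C=9)
  4. pour(C -> B) -> (A=1 B=8 C=1)
  5. empty(B) -> (A=1 B=0 C=1)
  6. pour(C -> B) -> (A=1 B=1 C=0)
Reached target in 6 moves.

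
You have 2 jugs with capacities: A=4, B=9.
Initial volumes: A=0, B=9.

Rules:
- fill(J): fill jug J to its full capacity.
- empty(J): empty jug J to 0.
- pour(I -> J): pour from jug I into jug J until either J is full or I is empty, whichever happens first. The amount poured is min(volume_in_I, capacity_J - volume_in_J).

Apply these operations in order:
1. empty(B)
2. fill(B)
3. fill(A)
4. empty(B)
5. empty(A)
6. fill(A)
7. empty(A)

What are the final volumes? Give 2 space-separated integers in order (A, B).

Answer: 0 0

Derivation:
Step 1: empty(B) -> (A=0 B=0)
Step 2: fill(B) -> (A=0 B=9)
Step 3: fill(A) -> (A=4 B=9)
Step 4: empty(B) -> (A=4 B=0)
Step 5: empty(A) -> (A=0 B=0)
Step 6: fill(A) -> (A=4 B=0)
Step 7: empty(A) -> (A=0 B=0)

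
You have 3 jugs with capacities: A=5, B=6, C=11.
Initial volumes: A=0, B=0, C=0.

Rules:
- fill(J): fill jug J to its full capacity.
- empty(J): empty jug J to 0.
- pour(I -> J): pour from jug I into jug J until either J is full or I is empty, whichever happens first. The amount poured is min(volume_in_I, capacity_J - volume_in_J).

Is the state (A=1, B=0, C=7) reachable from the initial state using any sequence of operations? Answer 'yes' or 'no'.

BFS from (A=0, B=0, C=0):
  1. fill(B) -> (A=0 B=6 C=0)
  2. pour(B -> A) -> (A=5 B=1 C=0)
  3. empty(A) -> (A=0 B=1 C=0)
  4. pour(B -> C) -> (A=0 B=0 C=1)
  5. fill(B) -> (A=0 B=6 C=1)
  6. pour(B -> A) -> (A=5 B=1 C=1)
  7. empty(A) -> (A=0 B=1 C=1)
  8. pour(B -> A) -> (A=1 B=0 C=1)
  9. fill(B) -> (A=1 B=6 C=1)
  10. pour(B -> C) -> (A=1 B=0 C=7)
Target reached → yes.

Answer: yes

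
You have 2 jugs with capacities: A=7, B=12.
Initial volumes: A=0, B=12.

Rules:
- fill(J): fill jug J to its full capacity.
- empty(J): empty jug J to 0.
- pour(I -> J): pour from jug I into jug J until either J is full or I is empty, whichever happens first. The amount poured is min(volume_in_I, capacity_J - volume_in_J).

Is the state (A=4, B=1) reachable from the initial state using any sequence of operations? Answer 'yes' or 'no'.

BFS explored all 38 reachable states.
Reachable set includes: (0,0), (0,1), (0,2), (0,3), (0,4), (0,5), (0,6), (0,7), (0,8), (0,9), (0,10), (0,11) ...
Target (A=4, B=1) not in reachable set → no.

Answer: no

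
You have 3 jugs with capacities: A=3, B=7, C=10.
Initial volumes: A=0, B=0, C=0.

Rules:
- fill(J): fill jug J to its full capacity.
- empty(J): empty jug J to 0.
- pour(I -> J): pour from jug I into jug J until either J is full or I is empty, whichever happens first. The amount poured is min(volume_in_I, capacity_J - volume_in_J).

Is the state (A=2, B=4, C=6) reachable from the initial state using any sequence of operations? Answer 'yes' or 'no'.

Answer: no

Derivation:
BFS explored all 244 reachable states.
Reachable set includes: (0,0,0), (0,0,1), (0,0,2), (0,0,3), (0,0,4), (0,0,5), (0,0,6), (0,0,7), (0,0,8), (0,0,9), (0,0,10), (0,1,0) ...
Target (A=2, B=4, C=6) not in reachable set → no.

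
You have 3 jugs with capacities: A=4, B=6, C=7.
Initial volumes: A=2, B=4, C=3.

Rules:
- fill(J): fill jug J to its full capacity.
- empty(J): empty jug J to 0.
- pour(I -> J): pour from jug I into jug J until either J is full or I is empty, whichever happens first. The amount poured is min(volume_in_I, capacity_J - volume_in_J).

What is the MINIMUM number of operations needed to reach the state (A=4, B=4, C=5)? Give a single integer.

BFS from (A=2, B=4, C=3). One shortest path:
  1. fill(C) -> (A=2 B=4 C=7)
  2. pour(C -> A) -> (A=4 B=4 C=5)
Reached target in 2 moves.

Answer: 2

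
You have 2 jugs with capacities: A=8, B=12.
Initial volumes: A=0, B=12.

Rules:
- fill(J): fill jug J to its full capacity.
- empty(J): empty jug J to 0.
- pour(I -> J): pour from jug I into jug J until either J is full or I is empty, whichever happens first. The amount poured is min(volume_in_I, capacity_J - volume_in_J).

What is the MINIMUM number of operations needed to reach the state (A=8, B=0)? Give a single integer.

Answer: 2

Derivation:
BFS from (A=0, B=12). One shortest path:
  1. fill(A) -> (A=8 B=12)
  2. empty(B) -> (A=8 B=0)
Reached target in 2 moves.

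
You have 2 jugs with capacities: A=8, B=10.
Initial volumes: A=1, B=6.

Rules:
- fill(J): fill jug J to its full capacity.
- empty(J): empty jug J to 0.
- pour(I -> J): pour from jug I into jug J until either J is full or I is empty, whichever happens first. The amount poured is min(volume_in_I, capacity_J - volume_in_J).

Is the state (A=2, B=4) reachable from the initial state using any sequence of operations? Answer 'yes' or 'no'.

Answer: no

Derivation:
BFS explored all 37 reachable states.
Reachable set includes: (0,0), (0,1), (0,2), (0,3), (0,4), (0,5), (0,6), (0,7), (0,8), (0,9), (0,10), (1,0) ...
Target (A=2, B=4) not in reachable set → no.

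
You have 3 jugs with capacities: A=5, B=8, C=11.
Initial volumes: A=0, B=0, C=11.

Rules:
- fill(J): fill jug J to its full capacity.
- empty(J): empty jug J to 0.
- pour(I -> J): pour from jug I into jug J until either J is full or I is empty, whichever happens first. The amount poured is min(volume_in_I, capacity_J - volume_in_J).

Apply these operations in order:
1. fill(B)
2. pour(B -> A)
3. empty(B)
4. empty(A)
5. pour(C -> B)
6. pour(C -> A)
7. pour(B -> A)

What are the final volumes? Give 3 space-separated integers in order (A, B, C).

Step 1: fill(B) -> (A=0 B=8 C=11)
Step 2: pour(B -> A) -> (A=5 B=3 C=11)
Step 3: empty(B) -> (A=5 B=0 C=11)
Step 4: empty(A) -> (A=0 B=0 C=11)
Step 5: pour(C -> B) -> (A=0 B=8 C=3)
Step 6: pour(C -> A) -> (A=3 B=8 C=0)
Step 7: pour(B -> A) -> (A=5 B=6 C=0)

Answer: 5 6 0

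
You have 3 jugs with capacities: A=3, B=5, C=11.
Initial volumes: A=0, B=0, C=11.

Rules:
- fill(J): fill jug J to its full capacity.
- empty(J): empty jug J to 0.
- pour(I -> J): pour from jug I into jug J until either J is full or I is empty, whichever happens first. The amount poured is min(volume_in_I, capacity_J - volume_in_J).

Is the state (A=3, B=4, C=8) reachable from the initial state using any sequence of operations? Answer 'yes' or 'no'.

Answer: yes

Derivation:
BFS from (A=0, B=0, C=11):
  1. fill(B) -> (A=0 B=5 C=11)
  2. empty(C) -> (A=0 B=5 C=0)
  3. pour(B -> C) -> (A=0 B=0 C=5)
  4. fill(B) -> (A=0 B=5 C=5)
  5. pour(B -> C) -> (A=0 B=0 C=10)
  6. fill(B) -> (A=0 B=5 C=10)
  7. pour(B -> C) -> (A=0 B=4 C=11)
  8. pour(C -> A) -> (A=3 B=4 C=8)
Target reached → yes.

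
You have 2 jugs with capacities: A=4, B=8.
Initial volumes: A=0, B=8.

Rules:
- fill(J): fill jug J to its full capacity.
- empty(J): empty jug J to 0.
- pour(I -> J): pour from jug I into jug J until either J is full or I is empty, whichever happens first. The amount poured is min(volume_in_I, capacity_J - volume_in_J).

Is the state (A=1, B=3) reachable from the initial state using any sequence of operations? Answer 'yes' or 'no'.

BFS explored all 6 reachable states.
Reachable set includes: (0,0), (0,4), (0,8), (4,0), (4,4), (4,8)
Target (A=1, B=3) not in reachable set → no.

Answer: no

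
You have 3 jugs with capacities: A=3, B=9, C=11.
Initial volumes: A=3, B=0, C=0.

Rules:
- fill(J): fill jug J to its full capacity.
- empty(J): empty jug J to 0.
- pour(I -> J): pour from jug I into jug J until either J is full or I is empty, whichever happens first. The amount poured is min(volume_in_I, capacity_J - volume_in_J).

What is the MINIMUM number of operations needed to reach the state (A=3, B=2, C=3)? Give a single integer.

BFS from (A=3, B=0, C=0). One shortest path:
  1. fill(C) -> (A=3 B=0 C=11)
  2. pour(C -> B) -> (A=3 B=9 C=2)
  3. empty(B) -> (A=3 B=0 C=2)
  4. pour(C -> B) -> (A=3 B=2 C=0)
  5. pour(A -> C) -> (A=0 B=2 C=3)
  6. fill(A) -> (A=3 B=2 C=3)
Reached target in 6 moves.

Answer: 6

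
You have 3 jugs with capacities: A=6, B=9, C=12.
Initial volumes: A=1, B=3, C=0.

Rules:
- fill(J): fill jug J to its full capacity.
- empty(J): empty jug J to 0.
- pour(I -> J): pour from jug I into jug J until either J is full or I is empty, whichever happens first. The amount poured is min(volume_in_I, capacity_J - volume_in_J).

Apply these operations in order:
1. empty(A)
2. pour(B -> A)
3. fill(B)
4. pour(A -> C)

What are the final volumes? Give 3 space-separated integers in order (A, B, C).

Answer: 0 9 3

Derivation:
Step 1: empty(A) -> (A=0 B=3 C=0)
Step 2: pour(B -> A) -> (A=3 B=0 C=0)
Step 3: fill(B) -> (A=3 B=9 C=0)
Step 4: pour(A -> C) -> (A=0 B=9 C=3)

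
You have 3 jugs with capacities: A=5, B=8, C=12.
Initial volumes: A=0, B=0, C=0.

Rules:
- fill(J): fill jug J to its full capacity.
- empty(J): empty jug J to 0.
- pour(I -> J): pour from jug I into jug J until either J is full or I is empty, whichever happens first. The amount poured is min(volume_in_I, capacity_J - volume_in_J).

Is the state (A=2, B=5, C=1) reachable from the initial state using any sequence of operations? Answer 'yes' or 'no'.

BFS explored all 394 reachable states.
Reachable set includes: (0,0,0), (0,0,1), (0,0,2), (0,0,3), (0,0,4), (0,0,5), (0,0,6), (0,0,7), (0,0,8), (0,0,9), (0,0,10), (0,0,11) ...
Target (A=2, B=5, C=1) not in reachable set → no.

Answer: no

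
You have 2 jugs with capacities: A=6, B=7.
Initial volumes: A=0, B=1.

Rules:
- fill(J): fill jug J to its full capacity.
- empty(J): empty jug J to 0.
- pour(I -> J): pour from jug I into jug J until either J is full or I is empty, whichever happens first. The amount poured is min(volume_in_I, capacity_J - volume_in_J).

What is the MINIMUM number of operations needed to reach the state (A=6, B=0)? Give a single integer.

BFS from (A=0, B=1). One shortest path:
  1. fill(A) -> (A=6 B=1)
  2. empty(B) -> (A=6 B=0)
Reached target in 2 moves.

Answer: 2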